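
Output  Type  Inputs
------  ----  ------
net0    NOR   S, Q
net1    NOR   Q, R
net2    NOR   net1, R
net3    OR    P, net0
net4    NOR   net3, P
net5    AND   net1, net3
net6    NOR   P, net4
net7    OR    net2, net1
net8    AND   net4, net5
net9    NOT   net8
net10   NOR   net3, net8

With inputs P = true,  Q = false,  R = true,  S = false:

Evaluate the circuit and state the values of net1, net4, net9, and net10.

net1 = false, net4 = false, net9 = true, net10 = false

net0 = S NOR Q = false NOR false = true
net1 = Q NOR R = false NOR true = false
net3 = P OR net0 = true OR true = true
net4 = net3 NOR P = true NOR true = false
net5 = net1 AND net3 = false AND true = false
net8 = net4 AND net5 = false AND false = false
net9 = NOT net8 = NOT false = true
net10 = net3 NOR net8 = true NOR false = false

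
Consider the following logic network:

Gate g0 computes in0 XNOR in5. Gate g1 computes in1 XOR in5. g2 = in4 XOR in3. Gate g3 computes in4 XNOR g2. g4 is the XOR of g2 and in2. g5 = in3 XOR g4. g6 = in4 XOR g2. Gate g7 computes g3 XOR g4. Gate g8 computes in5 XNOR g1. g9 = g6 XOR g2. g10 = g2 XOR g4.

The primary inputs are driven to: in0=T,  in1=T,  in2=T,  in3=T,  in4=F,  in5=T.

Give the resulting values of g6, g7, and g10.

g2 = in4 XOR in3 = F XOR T = T
g3 = in4 XNOR g2 = F XNOR T = F
g4 = g2 XOR in2 = T XOR T = F
g6 = in4 XOR g2 = F XOR T = T
g7 = g3 XOR g4 = F XOR F = F
g10 = g2 XOR g4 = T XOR F = T

g6 = T  g7 = F  g10 = T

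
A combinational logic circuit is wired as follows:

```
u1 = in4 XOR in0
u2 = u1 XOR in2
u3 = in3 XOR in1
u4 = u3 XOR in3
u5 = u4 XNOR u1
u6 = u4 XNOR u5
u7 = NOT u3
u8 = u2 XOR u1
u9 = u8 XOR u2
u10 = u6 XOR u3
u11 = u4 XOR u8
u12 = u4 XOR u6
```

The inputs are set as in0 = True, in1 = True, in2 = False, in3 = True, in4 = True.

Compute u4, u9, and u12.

u4 = True, u9 = False, u12 = True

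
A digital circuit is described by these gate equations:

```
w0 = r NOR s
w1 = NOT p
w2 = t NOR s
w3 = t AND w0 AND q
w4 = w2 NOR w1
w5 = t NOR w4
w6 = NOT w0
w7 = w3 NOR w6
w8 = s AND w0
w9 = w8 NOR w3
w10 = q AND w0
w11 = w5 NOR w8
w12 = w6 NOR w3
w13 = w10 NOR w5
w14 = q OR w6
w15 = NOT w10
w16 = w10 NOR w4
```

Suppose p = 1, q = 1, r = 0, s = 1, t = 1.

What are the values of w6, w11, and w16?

w0 = r NOR s = 0 NOR 1 = 0
w1 = NOT p = NOT 1 = 0
w2 = t NOR s = 1 NOR 1 = 0
w4 = w2 NOR w1 = 0 NOR 0 = 1
w5 = t NOR w4 = 1 NOR 1 = 0
w6 = NOT w0 = NOT 0 = 1
w8 = s AND w0 = 1 AND 0 = 0
w10 = q AND w0 = 1 AND 0 = 0
w11 = w5 NOR w8 = 0 NOR 0 = 1
w16 = w10 NOR w4 = 0 NOR 1 = 0

w6 = 1; w11 = 1; w16 = 0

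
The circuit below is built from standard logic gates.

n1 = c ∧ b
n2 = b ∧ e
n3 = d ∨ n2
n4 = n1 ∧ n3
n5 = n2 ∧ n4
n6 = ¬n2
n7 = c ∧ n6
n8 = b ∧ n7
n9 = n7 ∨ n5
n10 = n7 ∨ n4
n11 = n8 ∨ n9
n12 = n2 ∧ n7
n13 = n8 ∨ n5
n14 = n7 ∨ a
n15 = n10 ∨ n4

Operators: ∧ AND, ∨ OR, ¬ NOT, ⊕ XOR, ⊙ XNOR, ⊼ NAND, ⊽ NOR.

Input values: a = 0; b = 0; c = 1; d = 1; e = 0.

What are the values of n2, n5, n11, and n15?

n1 = c AND b = 1 AND 0 = 0
n2 = b AND e = 0 AND 0 = 0
n3 = d OR n2 = 1 OR 0 = 1
n4 = n1 AND n3 = 0 AND 1 = 0
n5 = n2 AND n4 = 0 AND 0 = 0
n6 = NOT n2 = NOT 0 = 1
n7 = c AND n6 = 1 AND 1 = 1
n8 = b AND n7 = 0 AND 1 = 0
n9 = n7 OR n5 = 1 OR 0 = 1
n10 = n7 OR n4 = 1 OR 0 = 1
n11 = n8 OR n9 = 0 OR 1 = 1
n15 = n10 OR n4 = 1 OR 0 = 1

n2 = 0, n5 = 0, n11 = 1, n15 = 1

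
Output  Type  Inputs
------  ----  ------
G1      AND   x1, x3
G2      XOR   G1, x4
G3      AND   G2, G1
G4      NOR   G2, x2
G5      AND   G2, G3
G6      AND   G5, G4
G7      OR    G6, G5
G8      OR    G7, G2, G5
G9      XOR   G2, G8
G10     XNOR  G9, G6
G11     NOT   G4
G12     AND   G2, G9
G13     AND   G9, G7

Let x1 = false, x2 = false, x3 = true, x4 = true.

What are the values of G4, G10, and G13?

G4 = false  G10 = true  G13 = false

G1 = x1 AND x3 = false AND true = false
G2 = G1 XOR x4 = false XOR true = true
G3 = G2 AND G1 = true AND false = false
G4 = G2 NOR x2 = true NOR false = false
G5 = G2 AND G3 = true AND false = false
G6 = G5 AND G4 = false AND false = false
G7 = G6 OR G5 = false OR false = false
G8 = G7 OR G2 OR G5 = false OR true OR false = true
G9 = G2 XOR G8 = true XOR true = false
G10 = G9 XNOR G6 = false XNOR false = true
G13 = G9 AND G7 = false AND false = false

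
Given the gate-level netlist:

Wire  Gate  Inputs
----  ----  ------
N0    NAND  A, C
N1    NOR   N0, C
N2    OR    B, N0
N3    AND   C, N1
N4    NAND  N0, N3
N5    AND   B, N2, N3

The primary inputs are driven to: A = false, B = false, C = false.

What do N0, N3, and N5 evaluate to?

N0 = true  N3 = false  N5 = false

N0 = A NAND C = false NAND false = true
N1 = N0 NOR C = true NOR false = false
N2 = B OR N0 = false OR true = true
N3 = C AND N1 = false AND false = false
N5 = B AND N2 AND N3 = false AND true AND false = false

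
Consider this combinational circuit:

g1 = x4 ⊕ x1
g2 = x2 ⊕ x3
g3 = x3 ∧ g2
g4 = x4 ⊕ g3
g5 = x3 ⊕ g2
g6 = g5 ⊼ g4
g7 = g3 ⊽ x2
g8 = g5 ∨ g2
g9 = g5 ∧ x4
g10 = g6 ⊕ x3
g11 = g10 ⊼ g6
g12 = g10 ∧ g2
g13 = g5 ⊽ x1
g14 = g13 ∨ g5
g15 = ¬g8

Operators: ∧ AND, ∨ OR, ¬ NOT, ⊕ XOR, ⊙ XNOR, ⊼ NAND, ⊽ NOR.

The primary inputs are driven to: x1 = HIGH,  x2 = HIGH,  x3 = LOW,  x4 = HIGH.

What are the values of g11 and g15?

g11 = HIGH; g15 = LOW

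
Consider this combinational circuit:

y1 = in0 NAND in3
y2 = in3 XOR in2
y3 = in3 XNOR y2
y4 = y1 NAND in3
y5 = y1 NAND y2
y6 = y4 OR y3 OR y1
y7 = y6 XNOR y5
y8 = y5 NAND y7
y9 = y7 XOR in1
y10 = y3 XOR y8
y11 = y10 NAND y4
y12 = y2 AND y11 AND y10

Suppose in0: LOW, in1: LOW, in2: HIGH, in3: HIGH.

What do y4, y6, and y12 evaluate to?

y4 = LOW, y6 = HIGH, y12 = LOW

y1 = in0 NAND in3 = LOW NAND HIGH = HIGH
y2 = in3 XOR in2 = HIGH XOR HIGH = LOW
y3 = in3 XNOR y2 = HIGH XNOR LOW = LOW
y4 = y1 NAND in3 = HIGH NAND HIGH = LOW
y5 = y1 NAND y2 = HIGH NAND LOW = HIGH
y6 = y4 OR y3 OR y1 = LOW OR LOW OR HIGH = HIGH
y7 = y6 XNOR y5 = HIGH XNOR HIGH = HIGH
y8 = y5 NAND y7 = HIGH NAND HIGH = LOW
y10 = y3 XOR y8 = LOW XOR LOW = LOW
y11 = y10 NAND y4 = LOW NAND LOW = HIGH
y12 = y2 AND y11 AND y10 = LOW AND HIGH AND LOW = LOW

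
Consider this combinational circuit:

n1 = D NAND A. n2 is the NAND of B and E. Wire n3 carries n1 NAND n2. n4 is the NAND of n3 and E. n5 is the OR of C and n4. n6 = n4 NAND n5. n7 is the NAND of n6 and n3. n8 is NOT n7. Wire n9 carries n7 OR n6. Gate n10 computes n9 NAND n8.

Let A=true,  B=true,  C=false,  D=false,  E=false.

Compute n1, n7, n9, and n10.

n1 = D NAND A = false NAND true = true
n2 = B NAND E = true NAND false = true
n3 = n1 NAND n2 = true NAND true = false
n4 = n3 NAND E = false NAND false = true
n5 = C OR n4 = false OR true = true
n6 = n4 NAND n5 = true NAND true = false
n7 = n6 NAND n3 = false NAND false = true
n8 = NOT n7 = NOT true = false
n9 = n7 OR n6 = true OR false = true
n10 = n9 NAND n8 = true NAND false = true

n1 = true; n7 = true; n9 = true; n10 = true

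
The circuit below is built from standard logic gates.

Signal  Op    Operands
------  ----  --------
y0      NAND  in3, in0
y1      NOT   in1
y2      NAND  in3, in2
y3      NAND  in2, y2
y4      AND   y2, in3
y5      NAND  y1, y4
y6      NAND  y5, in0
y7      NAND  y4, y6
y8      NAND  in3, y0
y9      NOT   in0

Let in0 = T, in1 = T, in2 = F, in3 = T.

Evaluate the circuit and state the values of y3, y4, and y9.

y3 = T, y4 = T, y9 = F

y2 = in3 NAND in2 = T NAND F = T
y3 = in2 NAND y2 = F NAND T = T
y4 = y2 AND in3 = T AND T = T
y9 = NOT in0 = NOT T = F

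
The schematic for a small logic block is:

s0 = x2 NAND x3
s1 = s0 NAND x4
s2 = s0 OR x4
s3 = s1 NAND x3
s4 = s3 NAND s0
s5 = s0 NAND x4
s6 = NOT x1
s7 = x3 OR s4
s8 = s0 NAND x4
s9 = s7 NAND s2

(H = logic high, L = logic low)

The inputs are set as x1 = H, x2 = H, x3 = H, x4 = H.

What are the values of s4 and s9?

s0 = x2 NAND x3 = H NAND H = L
s1 = s0 NAND x4 = L NAND H = H
s2 = s0 OR x4 = L OR H = H
s3 = s1 NAND x3 = H NAND H = L
s4 = s3 NAND s0 = L NAND L = H
s7 = x3 OR s4 = H OR H = H
s9 = s7 NAND s2 = H NAND H = L

s4 = H, s9 = L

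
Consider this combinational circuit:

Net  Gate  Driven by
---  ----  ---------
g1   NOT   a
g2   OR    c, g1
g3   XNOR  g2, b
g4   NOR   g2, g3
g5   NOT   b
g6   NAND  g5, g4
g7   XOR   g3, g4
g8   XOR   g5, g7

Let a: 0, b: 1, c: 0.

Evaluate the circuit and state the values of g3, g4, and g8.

g3 = 1  g4 = 0  g8 = 1

g1 = NOT a = NOT 0 = 1
g2 = c OR g1 = 0 OR 1 = 1
g3 = g2 XNOR b = 1 XNOR 1 = 1
g4 = g2 NOR g3 = 1 NOR 1 = 0
g5 = NOT b = NOT 1 = 0
g7 = g3 XOR g4 = 1 XOR 0 = 1
g8 = g5 XOR g7 = 0 XOR 1 = 1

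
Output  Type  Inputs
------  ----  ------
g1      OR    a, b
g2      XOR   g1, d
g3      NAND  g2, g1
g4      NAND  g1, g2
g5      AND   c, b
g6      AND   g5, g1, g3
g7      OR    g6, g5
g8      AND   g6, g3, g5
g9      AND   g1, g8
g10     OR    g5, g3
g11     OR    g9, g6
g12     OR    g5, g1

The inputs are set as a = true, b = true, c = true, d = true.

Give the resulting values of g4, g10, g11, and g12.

g1 = a OR b = true OR true = true
g2 = g1 XOR d = true XOR true = false
g3 = g2 NAND g1 = false NAND true = true
g4 = g1 NAND g2 = true NAND false = true
g5 = c AND b = true AND true = true
g6 = g5 AND g1 AND g3 = true AND true AND true = true
g8 = g6 AND g3 AND g5 = true AND true AND true = true
g9 = g1 AND g8 = true AND true = true
g10 = g5 OR g3 = true OR true = true
g11 = g9 OR g6 = true OR true = true
g12 = g5 OR g1 = true OR true = true

g4 = true, g10 = true, g11 = true, g12 = true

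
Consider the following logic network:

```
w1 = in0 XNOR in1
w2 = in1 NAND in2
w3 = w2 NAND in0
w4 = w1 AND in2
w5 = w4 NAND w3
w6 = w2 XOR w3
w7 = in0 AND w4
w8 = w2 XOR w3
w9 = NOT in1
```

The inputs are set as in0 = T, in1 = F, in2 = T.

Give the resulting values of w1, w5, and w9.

w1 = F, w5 = T, w9 = T

w1 = in0 XNOR in1 = T XNOR F = F
w2 = in1 NAND in2 = F NAND T = T
w3 = w2 NAND in0 = T NAND T = F
w4 = w1 AND in2 = F AND T = F
w5 = w4 NAND w3 = F NAND F = T
w9 = NOT in1 = NOT F = T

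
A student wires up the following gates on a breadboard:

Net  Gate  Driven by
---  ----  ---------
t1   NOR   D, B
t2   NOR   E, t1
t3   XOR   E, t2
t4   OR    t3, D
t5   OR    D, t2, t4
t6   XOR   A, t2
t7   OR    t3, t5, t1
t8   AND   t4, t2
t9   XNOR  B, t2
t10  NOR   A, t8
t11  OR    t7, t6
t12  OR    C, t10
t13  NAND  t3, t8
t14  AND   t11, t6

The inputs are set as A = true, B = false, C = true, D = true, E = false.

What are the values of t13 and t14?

t13 = false; t14 = false

t1 = D NOR B = true NOR false = false
t2 = E NOR t1 = false NOR false = true
t3 = E XOR t2 = false XOR true = true
t4 = t3 OR D = true OR true = true
t5 = D OR t2 OR t4 = true OR true OR true = true
t6 = A XOR t2 = true XOR true = false
t7 = t3 OR t5 OR t1 = true OR true OR false = true
t8 = t4 AND t2 = true AND true = true
t11 = t7 OR t6 = true OR false = true
t13 = t3 NAND t8 = true NAND true = false
t14 = t11 AND t6 = true AND false = false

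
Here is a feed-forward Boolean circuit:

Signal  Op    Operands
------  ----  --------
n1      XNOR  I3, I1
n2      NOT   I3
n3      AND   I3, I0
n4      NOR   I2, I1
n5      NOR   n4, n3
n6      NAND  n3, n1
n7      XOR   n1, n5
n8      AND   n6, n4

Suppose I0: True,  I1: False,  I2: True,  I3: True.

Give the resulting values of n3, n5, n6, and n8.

n1 = I3 XNOR I1 = True XNOR False = False
n3 = I3 AND I0 = True AND True = True
n4 = I2 NOR I1 = True NOR False = False
n5 = n4 NOR n3 = False NOR True = False
n6 = n3 NAND n1 = True NAND False = True
n8 = n6 AND n4 = True AND False = False

n3 = True, n5 = False, n6 = True, n8 = False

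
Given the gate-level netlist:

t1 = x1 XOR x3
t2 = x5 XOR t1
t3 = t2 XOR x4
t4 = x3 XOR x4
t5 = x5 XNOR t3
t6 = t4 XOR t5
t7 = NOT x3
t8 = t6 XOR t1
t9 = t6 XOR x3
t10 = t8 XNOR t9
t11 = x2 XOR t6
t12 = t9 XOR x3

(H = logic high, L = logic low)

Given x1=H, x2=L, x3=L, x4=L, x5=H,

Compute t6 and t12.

t1 = x1 XOR x3 = H XOR L = H
t2 = x5 XOR t1 = H XOR H = L
t3 = t2 XOR x4 = L XOR L = L
t4 = x3 XOR x4 = L XOR L = L
t5 = x5 XNOR t3 = H XNOR L = L
t6 = t4 XOR t5 = L XOR L = L
t9 = t6 XOR x3 = L XOR L = L
t12 = t9 XOR x3 = L XOR L = L

t6 = L  t12 = L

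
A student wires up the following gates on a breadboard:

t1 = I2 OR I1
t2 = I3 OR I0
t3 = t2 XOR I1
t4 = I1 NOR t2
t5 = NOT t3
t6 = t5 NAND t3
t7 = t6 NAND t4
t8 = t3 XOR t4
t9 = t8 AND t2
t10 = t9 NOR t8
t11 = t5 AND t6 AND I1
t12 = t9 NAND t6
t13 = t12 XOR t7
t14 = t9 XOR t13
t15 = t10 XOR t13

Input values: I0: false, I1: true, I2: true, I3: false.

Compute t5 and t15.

t5 = false; t15 = false

t2 = I3 OR I0 = false OR false = false
t3 = t2 XOR I1 = false XOR true = true
t4 = I1 NOR t2 = true NOR false = false
t5 = NOT t3 = NOT true = false
t6 = t5 NAND t3 = false NAND true = true
t7 = t6 NAND t4 = true NAND false = true
t8 = t3 XOR t4 = true XOR false = true
t9 = t8 AND t2 = true AND false = false
t10 = t9 NOR t8 = false NOR true = false
t12 = t9 NAND t6 = false NAND true = true
t13 = t12 XOR t7 = true XOR true = false
t15 = t10 XOR t13 = false XOR false = false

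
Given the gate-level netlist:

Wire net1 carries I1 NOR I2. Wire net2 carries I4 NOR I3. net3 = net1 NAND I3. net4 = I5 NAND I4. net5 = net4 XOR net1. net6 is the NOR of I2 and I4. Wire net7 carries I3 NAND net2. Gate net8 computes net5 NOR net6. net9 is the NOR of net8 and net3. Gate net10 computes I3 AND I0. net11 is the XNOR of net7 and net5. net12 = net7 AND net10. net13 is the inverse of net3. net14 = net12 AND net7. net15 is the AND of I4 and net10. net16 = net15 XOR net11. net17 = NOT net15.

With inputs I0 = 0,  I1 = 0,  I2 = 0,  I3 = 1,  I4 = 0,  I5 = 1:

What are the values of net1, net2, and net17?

net1 = I1 NOR I2 = 0 NOR 0 = 1
net2 = I4 NOR I3 = 0 NOR 1 = 0
net10 = I3 AND I0 = 1 AND 0 = 0
net15 = I4 AND net10 = 0 AND 0 = 0
net17 = NOT net15 = NOT 0 = 1

net1 = 1  net2 = 0  net17 = 1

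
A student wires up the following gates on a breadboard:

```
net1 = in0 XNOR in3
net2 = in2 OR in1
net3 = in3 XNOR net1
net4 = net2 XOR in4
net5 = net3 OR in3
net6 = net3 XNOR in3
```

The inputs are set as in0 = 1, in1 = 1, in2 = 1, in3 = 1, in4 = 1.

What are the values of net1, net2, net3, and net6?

net1 = 1  net2 = 1  net3 = 1  net6 = 1

net1 = in0 XNOR in3 = 1 XNOR 1 = 1
net2 = in2 OR in1 = 1 OR 1 = 1
net3 = in3 XNOR net1 = 1 XNOR 1 = 1
net6 = net3 XNOR in3 = 1 XNOR 1 = 1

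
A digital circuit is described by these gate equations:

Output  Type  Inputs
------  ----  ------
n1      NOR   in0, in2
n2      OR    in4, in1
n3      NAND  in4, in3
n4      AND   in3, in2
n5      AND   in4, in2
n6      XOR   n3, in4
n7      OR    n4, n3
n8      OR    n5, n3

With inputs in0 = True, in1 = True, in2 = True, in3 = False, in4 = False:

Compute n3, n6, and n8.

n3 = in4 NAND in3 = False NAND False = True
n5 = in4 AND in2 = False AND True = False
n6 = n3 XOR in4 = True XOR False = True
n8 = n5 OR n3 = False OR True = True

n3 = True; n6 = True; n8 = True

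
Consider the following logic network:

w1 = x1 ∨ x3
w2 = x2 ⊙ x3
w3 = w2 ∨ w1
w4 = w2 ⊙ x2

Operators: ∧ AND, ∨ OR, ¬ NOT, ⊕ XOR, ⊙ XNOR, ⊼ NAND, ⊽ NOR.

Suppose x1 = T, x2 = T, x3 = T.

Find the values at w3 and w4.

w3 = T, w4 = T

w1 = x1 OR x3 = T OR T = T
w2 = x2 XNOR x3 = T XNOR T = T
w3 = w2 OR w1 = T OR T = T
w4 = w2 XNOR x2 = T XNOR T = T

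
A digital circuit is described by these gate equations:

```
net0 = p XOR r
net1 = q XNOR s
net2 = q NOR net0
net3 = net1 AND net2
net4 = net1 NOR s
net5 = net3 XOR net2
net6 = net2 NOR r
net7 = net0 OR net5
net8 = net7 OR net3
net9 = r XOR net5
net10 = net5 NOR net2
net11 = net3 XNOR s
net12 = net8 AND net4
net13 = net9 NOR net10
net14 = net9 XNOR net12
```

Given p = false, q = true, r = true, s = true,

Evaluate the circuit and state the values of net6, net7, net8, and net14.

net6 = false, net7 = true, net8 = true, net14 = false

net0 = p XOR r = false XOR true = true
net1 = q XNOR s = true XNOR true = true
net2 = q NOR net0 = true NOR true = false
net3 = net1 AND net2 = true AND false = false
net4 = net1 NOR s = true NOR true = false
net5 = net3 XOR net2 = false XOR false = false
net6 = net2 NOR r = false NOR true = false
net7 = net0 OR net5 = true OR false = true
net8 = net7 OR net3 = true OR false = true
net9 = r XOR net5 = true XOR false = true
net12 = net8 AND net4 = true AND false = false
net14 = net9 XNOR net12 = true XNOR false = false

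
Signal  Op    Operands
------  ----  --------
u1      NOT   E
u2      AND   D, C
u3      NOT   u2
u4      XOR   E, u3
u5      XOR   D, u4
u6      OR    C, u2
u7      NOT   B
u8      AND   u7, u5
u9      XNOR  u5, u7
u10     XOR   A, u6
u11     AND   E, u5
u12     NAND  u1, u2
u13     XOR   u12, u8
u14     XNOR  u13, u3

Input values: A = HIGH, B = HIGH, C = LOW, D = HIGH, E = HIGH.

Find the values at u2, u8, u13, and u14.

u2 = LOW, u8 = LOW, u13 = HIGH, u14 = HIGH

u1 = NOT E = NOT HIGH = LOW
u2 = D AND C = HIGH AND LOW = LOW
u3 = NOT u2 = NOT LOW = HIGH
u4 = E XOR u3 = HIGH XOR HIGH = LOW
u5 = D XOR u4 = HIGH XOR LOW = HIGH
u7 = NOT B = NOT HIGH = LOW
u8 = u7 AND u5 = LOW AND HIGH = LOW
u12 = u1 NAND u2 = LOW NAND LOW = HIGH
u13 = u12 XOR u8 = HIGH XOR LOW = HIGH
u14 = u13 XNOR u3 = HIGH XNOR HIGH = HIGH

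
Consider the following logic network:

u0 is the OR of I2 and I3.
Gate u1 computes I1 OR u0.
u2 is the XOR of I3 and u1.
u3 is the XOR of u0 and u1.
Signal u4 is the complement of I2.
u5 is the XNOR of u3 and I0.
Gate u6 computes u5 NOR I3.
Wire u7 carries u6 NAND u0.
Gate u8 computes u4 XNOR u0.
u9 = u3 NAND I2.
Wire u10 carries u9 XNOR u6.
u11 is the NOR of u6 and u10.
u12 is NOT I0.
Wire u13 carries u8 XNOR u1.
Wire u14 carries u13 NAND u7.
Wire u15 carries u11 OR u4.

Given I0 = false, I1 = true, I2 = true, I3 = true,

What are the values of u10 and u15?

u10 = false, u15 = true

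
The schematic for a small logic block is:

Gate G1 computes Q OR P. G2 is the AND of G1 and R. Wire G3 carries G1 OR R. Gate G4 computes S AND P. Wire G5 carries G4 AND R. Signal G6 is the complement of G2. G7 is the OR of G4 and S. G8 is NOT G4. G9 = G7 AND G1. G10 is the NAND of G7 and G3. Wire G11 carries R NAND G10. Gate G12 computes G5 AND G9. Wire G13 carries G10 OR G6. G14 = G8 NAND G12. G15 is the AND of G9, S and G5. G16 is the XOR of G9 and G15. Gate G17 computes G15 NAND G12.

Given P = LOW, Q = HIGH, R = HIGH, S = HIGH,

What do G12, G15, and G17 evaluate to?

G1 = Q OR P = HIGH OR LOW = HIGH
G4 = S AND P = HIGH AND LOW = LOW
G5 = G4 AND R = LOW AND HIGH = LOW
G7 = G4 OR S = LOW OR HIGH = HIGH
G9 = G7 AND G1 = HIGH AND HIGH = HIGH
G12 = G5 AND G9 = LOW AND HIGH = LOW
G15 = G9 AND S AND G5 = HIGH AND HIGH AND LOW = LOW
G17 = G15 NAND G12 = LOW NAND LOW = HIGH

G12 = LOW; G15 = LOW; G17 = HIGH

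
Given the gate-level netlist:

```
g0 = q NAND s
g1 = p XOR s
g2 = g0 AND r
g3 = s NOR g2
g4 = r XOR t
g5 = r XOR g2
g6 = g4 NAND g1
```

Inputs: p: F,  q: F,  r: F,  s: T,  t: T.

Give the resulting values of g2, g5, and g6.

g2 = F; g5 = F; g6 = F

g0 = q NAND s = F NAND T = T
g1 = p XOR s = F XOR T = T
g2 = g0 AND r = T AND F = F
g4 = r XOR t = F XOR T = T
g5 = r XOR g2 = F XOR F = F
g6 = g4 NAND g1 = T NAND T = F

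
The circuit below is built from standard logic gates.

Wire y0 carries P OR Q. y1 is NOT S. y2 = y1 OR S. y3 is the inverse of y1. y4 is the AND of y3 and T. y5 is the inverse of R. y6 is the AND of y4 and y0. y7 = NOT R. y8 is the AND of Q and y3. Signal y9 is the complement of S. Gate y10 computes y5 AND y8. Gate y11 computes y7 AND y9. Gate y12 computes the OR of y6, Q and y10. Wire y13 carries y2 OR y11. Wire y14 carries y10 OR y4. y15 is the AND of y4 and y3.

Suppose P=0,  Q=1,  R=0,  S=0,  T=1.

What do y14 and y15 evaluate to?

y1 = NOT S = NOT 0 = 1
y3 = NOT y1 = NOT 1 = 0
y4 = y3 AND T = 0 AND 1 = 0
y5 = NOT R = NOT 0 = 1
y8 = Q AND y3 = 1 AND 0 = 0
y10 = y5 AND y8 = 1 AND 0 = 0
y14 = y10 OR y4 = 0 OR 0 = 0
y15 = y4 AND y3 = 0 AND 0 = 0

y14 = 0, y15 = 0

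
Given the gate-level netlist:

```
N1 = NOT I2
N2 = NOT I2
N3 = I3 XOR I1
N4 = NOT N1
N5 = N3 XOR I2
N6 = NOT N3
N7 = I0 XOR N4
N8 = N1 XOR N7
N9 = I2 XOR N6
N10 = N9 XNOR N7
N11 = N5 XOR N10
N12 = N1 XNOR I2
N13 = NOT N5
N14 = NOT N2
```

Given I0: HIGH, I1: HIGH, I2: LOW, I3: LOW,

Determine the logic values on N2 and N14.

N2 = NOT I2 = NOT LOW = HIGH
N14 = NOT N2 = NOT HIGH = LOW

N2 = HIGH, N14 = LOW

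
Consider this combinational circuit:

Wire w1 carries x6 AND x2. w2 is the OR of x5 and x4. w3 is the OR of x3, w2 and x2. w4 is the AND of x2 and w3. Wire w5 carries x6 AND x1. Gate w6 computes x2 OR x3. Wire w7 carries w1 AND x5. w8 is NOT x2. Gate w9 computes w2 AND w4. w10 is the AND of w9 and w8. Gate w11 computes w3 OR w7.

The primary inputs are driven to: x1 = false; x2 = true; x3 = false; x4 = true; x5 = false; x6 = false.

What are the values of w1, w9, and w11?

w1 = false  w9 = true  w11 = true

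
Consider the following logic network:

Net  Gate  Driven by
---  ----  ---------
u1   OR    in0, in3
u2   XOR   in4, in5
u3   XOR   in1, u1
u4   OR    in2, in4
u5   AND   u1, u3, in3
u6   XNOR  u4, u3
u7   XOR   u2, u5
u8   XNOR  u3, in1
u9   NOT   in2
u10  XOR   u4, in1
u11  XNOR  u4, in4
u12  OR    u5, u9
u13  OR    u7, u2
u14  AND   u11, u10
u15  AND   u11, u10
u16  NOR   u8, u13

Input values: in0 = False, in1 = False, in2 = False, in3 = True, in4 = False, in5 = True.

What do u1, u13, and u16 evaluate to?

u1 = True, u13 = True, u16 = False

u1 = in0 OR in3 = False OR True = True
u2 = in4 XOR in5 = False XOR True = True
u3 = in1 XOR u1 = False XOR True = True
u5 = u1 AND u3 AND in3 = True AND True AND True = True
u7 = u2 XOR u5 = True XOR True = False
u8 = u3 XNOR in1 = True XNOR False = False
u13 = u7 OR u2 = False OR True = True
u16 = u8 NOR u13 = False NOR True = False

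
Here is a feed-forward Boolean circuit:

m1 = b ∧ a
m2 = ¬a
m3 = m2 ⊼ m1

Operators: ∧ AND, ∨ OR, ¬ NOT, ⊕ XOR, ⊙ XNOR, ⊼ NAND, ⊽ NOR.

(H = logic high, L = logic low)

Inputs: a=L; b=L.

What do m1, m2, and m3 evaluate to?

m1 = L, m2 = H, m3 = H

m1 = b AND a = L AND L = L
m2 = NOT a = NOT L = H
m3 = m2 NAND m1 = H NAND L = H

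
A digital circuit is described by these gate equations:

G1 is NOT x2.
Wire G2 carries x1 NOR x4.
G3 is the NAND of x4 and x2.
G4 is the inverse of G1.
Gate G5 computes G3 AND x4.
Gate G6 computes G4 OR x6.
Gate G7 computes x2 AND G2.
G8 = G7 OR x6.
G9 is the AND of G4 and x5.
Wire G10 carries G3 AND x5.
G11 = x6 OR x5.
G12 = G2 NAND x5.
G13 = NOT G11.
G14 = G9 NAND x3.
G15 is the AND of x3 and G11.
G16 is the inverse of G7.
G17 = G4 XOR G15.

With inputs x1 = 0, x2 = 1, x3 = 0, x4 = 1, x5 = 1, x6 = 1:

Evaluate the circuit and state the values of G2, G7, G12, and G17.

G1 = NOT x2 = NOT 1 = 0
G2 = x1 NOR x4 = 0 NOR 1 = 0
G4 = NOT G1 = NOT 0 = 1
G7 = x2 AND G2 = 1 AND 0 = 0
G11 = x6 OR x5 = 1 OR 1 = 1
G12 = G2 NAND x5 = 0 NAND 1 = 1
G15 = x3 AND G11 = 0 AND 1 = 0
G17 = G4 XOR G15 = 1 XOR 0 = 1

G2 = 0, G7 = 0, G12 = 1, G17 = 1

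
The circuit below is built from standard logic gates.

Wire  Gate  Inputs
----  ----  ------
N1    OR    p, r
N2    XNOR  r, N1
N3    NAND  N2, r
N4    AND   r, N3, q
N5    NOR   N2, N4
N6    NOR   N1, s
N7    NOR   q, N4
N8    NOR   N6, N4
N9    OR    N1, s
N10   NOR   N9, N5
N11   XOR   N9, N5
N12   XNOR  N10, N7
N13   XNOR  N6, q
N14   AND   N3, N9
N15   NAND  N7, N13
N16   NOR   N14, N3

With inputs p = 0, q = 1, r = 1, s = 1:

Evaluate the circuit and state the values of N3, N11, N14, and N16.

N1 = p OR r = 0 OR 1 = 1
N2 = r XNOR N1 = 1 XNOR 1 = 1
N3 = N2 NAND r = 1 NAND 1 = 0
N4 = r AND N3 AND q = 1 AND 0 AND 1 = 0
N5 = N2 NOR N4 = 1 NOR 0 = 0
N9 = N1 OR s = 1 OR 1 = 1
N11 = N9 XOR N5 = 1 XOR 0 = 1
N14 = N3 AND N9 = 0 AND 1 = 0
N16 = N14 NOR N3 = 0 NOR 0 = 1

N3 = 0, N11 = 1, N14 = 0, N16 = 1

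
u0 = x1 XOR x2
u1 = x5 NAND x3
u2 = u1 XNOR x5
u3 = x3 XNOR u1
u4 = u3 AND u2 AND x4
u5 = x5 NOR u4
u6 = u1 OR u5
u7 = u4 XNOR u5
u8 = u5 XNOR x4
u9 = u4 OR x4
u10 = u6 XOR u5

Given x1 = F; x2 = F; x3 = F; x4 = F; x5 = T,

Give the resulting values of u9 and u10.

u9 = F, u10 = T

u1 = x5 NAND x3 = T NAND F = T
u2 = u1 XNOR x5 = T XNOR T = T
u3 = x3 XNOR u1 = F XNOR T = F
u4 = u3 AND u2 AND x4 = F AND T AND F = F
u5 = x5 NOR u4 = T NOR F = F
u6 = u1 OR u5 = T OR F = T
u9 = u4 OR x4 = F OR F = F
u10 = u6 XOR u5 = T XOR F = T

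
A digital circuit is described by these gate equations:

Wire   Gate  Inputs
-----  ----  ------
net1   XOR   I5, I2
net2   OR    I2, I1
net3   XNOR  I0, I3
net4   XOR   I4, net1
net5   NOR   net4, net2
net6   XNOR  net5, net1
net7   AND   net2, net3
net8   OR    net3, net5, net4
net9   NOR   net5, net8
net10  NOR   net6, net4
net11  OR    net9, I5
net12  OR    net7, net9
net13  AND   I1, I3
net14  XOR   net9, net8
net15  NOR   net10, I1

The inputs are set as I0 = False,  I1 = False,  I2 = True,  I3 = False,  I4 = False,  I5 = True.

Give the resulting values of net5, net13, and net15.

net5 = False; net13 = False; net15 = True

net1 = I5 XOR I2 = True XOR True = False
net2 = I2 OR I1 = True OR False = True
net4 = I4 XOR net1 = False XOR False = False
net5 = net4 NOR net2 = False NOR True = False
net6 = net5 XNOR net1 = False XNOR False = True
net10 = net6 NOR net4 = True NOR False = False
net13 = I1 AND I3 = False AND False = False
net15 = net10 NOR I1 = False NOR False = True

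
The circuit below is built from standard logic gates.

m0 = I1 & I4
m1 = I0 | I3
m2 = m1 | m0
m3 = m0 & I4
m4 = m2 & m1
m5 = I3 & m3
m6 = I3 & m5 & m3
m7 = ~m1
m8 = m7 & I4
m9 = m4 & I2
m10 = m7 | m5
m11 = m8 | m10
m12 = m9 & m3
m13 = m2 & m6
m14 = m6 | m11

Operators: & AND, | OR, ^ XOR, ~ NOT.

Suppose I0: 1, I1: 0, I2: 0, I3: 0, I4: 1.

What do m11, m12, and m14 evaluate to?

m0 = I1 AND I4 = 0 AND 1 = 0
m1 = I0 OR I3 = 1 OR 0 = 1
m2 = m1 OR m0 = 1 OR 0 = 1
m3 = m0 AND I4 = 0 AND 1 = 0
m4 = m2 AND m1 = 1 AND 1 = 1
m5 = I3 AND m3 = 0 AND 0 = 0
m6 = I3 AND m5 AND m3 = 0 AND 0 AND 0 = 0
m7 = NOT m1 = NOT 1 = 0
m8 = m7 AND I4 = 0 AND 1 = 0
m9 = m4 AND I2 = 1 AND 0 = 0
m10 = m7 OR m5 = 0 OR 0 = 0
m11 = m8 OR m10 = 0 OR 0 = 0
m12 = m9 AND m3 = 0 AND 0 = 0
m14 = m6 OR m11 = 0 OR 0 = 0

m11 = 0, m12 = 0, m14 = 0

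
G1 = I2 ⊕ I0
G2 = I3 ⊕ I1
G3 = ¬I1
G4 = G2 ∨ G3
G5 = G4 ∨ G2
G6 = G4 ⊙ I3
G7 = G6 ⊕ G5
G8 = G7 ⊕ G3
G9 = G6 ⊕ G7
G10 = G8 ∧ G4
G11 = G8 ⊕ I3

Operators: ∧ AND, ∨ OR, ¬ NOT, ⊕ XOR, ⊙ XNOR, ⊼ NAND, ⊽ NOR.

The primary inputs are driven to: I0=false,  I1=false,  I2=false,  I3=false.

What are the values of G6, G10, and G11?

G6 = false, G10 = false, G11 = false

G2 = I3 XOR I1 = false XOR false = false
G3 = NOT I1 = NOT false = true
G4 = G2 OR G3 = false OR true = true
G5 = G4 OR G2 = true OR false = true
G6 = G4 XNOR I3 = true XNOR false = false
G7 = G6 XOR G5 = false XOR true = true
G8 = G7 XOR G3 = true XOR true = false
G10 = G8 AND G4 = false AND true = false
G11 = G8 XOR I3 = false XOR false = false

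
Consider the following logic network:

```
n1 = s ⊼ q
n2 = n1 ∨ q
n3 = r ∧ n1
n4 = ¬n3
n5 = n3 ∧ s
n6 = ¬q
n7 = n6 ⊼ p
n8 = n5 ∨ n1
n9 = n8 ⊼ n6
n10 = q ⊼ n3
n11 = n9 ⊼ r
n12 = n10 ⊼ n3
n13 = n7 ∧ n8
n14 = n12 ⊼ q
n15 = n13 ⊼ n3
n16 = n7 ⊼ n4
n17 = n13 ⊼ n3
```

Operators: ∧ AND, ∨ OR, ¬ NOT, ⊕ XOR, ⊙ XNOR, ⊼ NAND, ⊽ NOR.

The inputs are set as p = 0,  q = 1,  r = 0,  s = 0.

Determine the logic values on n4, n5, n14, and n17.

n4 = 1, n5 = 0, n14 = 0, n17 = 1

n1 = s NAND q = 0 NAND 1 = 1
n3 = r AND n1 = 0 AND 1 = 0
n4 = NOT n3 = NOT 0 = 1
n5 = n3 AND s = 0 AND 0 = 0
n6 = NOT q = NOT 1 = 0
n7 = n6 NAND p = 0 NAND 0 = 1
n8 = n5 OR n1 = 0 OR 1 = 1
n10 = q NAND n3 = 1 NAND 0 = 1
n12 = n10 NAND n3 = 1 NAND 0 = 1
n13 = n7 AND n8 = 1 AND 1 = 1
n14 = n12 NAND q = 1 NAND 1 = 0
n17 = n13 NAND n3 = 1 NAND 0 = 1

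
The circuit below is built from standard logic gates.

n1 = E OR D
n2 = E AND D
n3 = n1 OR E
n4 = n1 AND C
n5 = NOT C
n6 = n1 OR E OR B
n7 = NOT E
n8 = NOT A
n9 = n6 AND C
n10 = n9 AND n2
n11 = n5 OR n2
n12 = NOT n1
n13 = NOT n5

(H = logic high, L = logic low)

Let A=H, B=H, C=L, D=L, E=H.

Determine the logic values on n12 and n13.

n1 = E OR D = H OR L = H
n5 = NOT C = NOT L = H
n12 = NOT n1 = NOT H = L
n13 = NOT n5 = NOT H = L

n12 = L, n13 = L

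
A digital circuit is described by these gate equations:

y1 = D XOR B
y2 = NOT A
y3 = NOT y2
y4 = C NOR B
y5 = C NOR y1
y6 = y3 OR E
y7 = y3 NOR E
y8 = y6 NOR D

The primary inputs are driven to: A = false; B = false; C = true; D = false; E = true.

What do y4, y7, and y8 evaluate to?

y2 = NOT A = NOT false = true
y3 = NOT y2 = NOT true = false
y4 = C NOR B = true NOR false = false
y6 = y3 OR E = false OR true = true
y7 = y3 NOR E = false NOR true = false
y8 = y6 NOR D = true NOR false = false

y4 = false, y7 = false, y8 = false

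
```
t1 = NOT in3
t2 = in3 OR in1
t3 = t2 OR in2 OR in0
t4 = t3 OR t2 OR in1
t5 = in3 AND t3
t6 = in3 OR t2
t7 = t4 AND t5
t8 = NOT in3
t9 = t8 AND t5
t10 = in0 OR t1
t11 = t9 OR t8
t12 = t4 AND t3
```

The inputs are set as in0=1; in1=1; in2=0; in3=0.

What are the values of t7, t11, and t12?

t7 = 0; t11 = 1; t12 = 1

t2 = in3 OR in1 = 0 OR 1 = 1
t3 = t2 OR in2 OR in0 = 1 OR 0 OR 1 = 1
t4 = t3 OR t2 OR in1 = 1 OR 1 OR 1 = 1
t5 = in3 AND t3 = 0 AND 1 = 0
t7 = t4 AND t5 = 1 AND 0 = 0
t8 = NOT in3 = NOT 0 = 1
t9 = t8 AND t5 = 1 AND 0 = 0
t11 = t9 OR t8 = 0 OR 1 = 1
t12 = t4 AND t3 = 1 AND 1 = 1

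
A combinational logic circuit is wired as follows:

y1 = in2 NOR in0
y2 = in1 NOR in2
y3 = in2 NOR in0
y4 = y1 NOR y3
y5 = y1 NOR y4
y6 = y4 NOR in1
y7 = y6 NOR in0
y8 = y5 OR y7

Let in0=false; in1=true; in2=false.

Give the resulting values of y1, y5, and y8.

y1 = in2 NOR in0 = false NOR false = true
y3 = in2 NOR in0 = false NOR false = true
y4 = y1 NOR y3 = true NOR true = false
y5 = y1 NOR y4 = true NOR false = false
y6 = y4 NOR in1 = false NOR true = false
y7 = y6 NOR in0 = false NOR false = true
y8 = y5 OR y7 = false OR true = true

y1 = true  y5 = false  y8 = true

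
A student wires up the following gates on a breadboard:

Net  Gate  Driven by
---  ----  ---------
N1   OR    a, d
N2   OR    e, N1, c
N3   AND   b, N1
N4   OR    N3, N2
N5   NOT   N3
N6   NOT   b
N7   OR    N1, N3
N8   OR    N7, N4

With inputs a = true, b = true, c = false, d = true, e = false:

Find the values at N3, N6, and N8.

N1 = a OR d = true OR true = true
N2 = e OR N1 OR c = false OR true OR false = true
N3 = b AND N1 = true AND true = true
N4 = N3 OR N2 = true OR true = true
N6 = NOT b = NOT true = false
N7 = N1 OR N3 = true OR true = true
N8 = N7 OR N4 = true OR true = true

N3 = true  N6 = false  N8 = true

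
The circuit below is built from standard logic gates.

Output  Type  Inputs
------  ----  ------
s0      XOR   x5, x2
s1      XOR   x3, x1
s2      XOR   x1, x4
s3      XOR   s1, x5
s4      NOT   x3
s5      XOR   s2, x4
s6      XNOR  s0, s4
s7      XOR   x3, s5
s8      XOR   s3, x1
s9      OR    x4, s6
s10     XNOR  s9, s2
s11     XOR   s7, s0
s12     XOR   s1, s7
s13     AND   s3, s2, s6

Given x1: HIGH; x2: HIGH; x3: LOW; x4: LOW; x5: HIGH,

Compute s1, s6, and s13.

s1 = HIGH, s6 = LOW, s13 = LOW

s0 = x5 XOR x2 = HIGH XOR HIGH = LOW
s1 = x3 XOR x1 = LOW XOR HIGH = HIGH
s2 = x1 XOR x4 = HIGH XOR LOW = HIGH
s3 = s1 XOR x5 = HIGH XOR HIGH = LOW
s4 = NOT x3 = NOT LOW = HIGH
s6 = s0 XNOR s4 = LOW XNOR HIGH = LOW
s13 = s3 AND s2 AND s6 = LOW AND HIGH AND LOW = LOW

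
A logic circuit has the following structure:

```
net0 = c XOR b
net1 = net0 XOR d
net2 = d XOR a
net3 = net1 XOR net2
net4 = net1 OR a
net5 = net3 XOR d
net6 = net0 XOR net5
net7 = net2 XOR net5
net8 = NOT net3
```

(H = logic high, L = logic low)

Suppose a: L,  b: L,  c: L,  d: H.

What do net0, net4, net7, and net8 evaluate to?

net0 = L  net4 = H  net7 = L  net8 = H

net0 = c XOR b = L XOR L = L
net1 = net0 XOR d = L XOR H = H
net2 = d XOR a = H XOR L = H
net3 = net1 XOR net2 = H XOR H = L
net4 = net1 OR a = H OR L = H
net5 = net3 XOR d = L XOR H = H
net7 = net2 XOR net5 = H XOR H = L
net8 = NOT net3 = NOT L = H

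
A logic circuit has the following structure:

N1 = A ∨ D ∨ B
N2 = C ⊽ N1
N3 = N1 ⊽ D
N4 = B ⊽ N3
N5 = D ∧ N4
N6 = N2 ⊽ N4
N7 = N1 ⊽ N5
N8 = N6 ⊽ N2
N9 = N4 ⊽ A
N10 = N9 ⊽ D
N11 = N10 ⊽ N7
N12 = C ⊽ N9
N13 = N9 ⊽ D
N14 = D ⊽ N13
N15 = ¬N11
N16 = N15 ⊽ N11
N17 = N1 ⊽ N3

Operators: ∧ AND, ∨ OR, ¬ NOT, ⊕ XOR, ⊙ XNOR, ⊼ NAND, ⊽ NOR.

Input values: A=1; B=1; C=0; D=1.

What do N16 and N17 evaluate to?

N16 = 0, N17 = 0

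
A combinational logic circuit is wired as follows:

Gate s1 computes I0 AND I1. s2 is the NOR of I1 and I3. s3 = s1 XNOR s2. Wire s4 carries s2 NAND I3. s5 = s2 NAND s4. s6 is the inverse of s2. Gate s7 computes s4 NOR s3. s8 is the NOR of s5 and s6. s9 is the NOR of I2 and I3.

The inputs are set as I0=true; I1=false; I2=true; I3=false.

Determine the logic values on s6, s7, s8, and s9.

s6 = false  s7 = false  s8 = true  s9 = false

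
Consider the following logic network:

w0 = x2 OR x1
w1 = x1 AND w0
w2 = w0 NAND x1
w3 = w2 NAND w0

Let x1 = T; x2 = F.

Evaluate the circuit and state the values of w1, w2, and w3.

w0 = x2 OR x1 = F OR T = T
w1 = x1 AND w0 = T AND T = T
w2 = w0 NAND x1 = T NAND T = F
w3 = w2 NAND w0 = F NAND T = T

w1 = T, w2 = F, w3 = T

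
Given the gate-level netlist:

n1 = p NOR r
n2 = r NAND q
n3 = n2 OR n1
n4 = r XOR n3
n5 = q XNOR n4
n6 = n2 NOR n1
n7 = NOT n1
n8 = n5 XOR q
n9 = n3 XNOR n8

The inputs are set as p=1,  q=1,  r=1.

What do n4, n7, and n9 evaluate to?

n1 = p NOR r = 1 NOR 1 = 0
n2 = r NAND q = 1 NAND 1 = 0
n3 = n2 OR n1 = 0 OR 0 = 0
n4 = r XOR n3 = 1 XOR 0 = 1
n5 = q XNOR n4 = 1 XNOR 1 = 1
n7 = NOT n1 = NOT 0 = 1
n8 = n5 XOR q = 1 XOR 1 = 0
n9 = n3 XNOR n8 = 0 XNOR 0 = 1

n4 = 1, n7 = 1, n9 = 1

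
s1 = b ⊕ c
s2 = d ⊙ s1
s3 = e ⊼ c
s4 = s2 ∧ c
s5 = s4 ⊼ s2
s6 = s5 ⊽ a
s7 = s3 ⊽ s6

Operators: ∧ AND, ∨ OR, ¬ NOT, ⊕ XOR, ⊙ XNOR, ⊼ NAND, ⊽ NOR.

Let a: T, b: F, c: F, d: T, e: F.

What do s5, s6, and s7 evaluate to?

s5 = T, s6 = F, s7 = F

s1 = b XOR c = F XOR F = F
s2 = d XNOR s1 = T XNOR F = F
s3 = e NAND c = F NAND F = T
s4 = s2 AND c = F AND F = F
s5 = s4 NAND s2 = F NAND F = T
s6 = s5 NOR a = T NOR T = F
s7 = s3 NOR s6 = T NOR F = F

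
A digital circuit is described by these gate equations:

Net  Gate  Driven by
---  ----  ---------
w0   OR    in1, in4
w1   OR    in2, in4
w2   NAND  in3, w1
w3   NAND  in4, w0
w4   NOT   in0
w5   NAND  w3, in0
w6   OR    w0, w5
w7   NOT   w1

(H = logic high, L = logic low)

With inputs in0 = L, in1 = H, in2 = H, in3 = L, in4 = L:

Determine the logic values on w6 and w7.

w6 = H  w7 = L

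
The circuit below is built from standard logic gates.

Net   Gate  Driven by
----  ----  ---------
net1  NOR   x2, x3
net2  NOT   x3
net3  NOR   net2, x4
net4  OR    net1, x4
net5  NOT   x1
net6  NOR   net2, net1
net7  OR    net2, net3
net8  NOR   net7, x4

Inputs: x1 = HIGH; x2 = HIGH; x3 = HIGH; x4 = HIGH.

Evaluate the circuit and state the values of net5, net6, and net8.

net5 = LOW  net6 = HIGH  net8 = LOW

net1 = x2 NOR x3 = HIGH NOR HIGH = LOW
net2 = NOT x3 = NOT HIGH = LOW
net3 = net2 NOR x4 = LOW NOR HIGH = LOW
net5 = NOT x1 = NOT HIGH = LOW
net6 = net2 NOR net1 = LOW NOR LOW = HIGH
net7 = net2 OR net3 = LOW OR LOW = LOW
net8 = net7 NOR x4 = LOW NOR HIGH = LOW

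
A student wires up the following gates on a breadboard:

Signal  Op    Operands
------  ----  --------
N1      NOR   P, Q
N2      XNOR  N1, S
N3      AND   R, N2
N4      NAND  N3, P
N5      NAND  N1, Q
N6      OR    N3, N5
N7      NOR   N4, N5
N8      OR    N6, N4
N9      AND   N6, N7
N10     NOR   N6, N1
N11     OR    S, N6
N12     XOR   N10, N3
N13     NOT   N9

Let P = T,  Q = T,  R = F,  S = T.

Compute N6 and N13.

N1 = P NOR Q = T NOR T = F
N2 = N1 XNOR S = F XNOR T = F
N3 = R AND N2 = F AND F = F
N4 = N3 NAND P = F NAND T = T
N5 = N1 NAND Q = F NAND T = T
N6 = N3 OR N5 = F OR T = T
N7 = N4 NOR N5 = T NOR T = F
N9 = N6 AND N7 = T AND F = F
N13 = NOT N9 = NOT F = T

N6 = T; N13 = T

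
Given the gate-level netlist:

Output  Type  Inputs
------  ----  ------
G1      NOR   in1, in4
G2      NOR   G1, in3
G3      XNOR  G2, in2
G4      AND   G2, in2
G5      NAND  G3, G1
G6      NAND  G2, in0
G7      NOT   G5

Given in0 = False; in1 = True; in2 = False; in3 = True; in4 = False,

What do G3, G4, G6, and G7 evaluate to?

G3 = True; G4 = False; G6 = True; G7 = False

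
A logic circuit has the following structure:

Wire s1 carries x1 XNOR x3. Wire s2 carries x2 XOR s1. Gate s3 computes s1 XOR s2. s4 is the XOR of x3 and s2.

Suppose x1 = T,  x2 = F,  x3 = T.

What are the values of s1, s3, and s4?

s1 = T, s3 = F, s4 = F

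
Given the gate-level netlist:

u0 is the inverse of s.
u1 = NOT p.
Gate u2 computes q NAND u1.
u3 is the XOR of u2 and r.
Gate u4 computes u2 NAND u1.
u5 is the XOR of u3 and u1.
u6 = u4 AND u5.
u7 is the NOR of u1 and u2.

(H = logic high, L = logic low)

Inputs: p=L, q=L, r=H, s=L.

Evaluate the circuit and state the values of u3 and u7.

u3 = L  u7 = L

u1 = NOT p = NOT L = H
u2 = q NAND u1 = L NAND H = H
u3 = u2 XOR r = H XOR H = L
u7 = u1 NOR u2 = H NOR H = L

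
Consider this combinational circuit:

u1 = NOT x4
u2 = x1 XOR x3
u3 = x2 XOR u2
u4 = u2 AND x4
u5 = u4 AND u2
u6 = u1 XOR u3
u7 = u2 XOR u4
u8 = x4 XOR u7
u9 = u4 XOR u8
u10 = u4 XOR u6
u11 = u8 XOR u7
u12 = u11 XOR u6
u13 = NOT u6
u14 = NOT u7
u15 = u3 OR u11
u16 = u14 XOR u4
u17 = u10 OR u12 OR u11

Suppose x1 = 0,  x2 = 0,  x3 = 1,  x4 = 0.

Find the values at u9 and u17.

u1 = NOT x4 = NOT 0 = 1
u2 = x1 XOR x3 = 0 XOR 1 = 1
u3 = x2 XOR u2 = 0 XOR 1 = 1
u4 = u2 AND x4 = 1 AND 0 = 0
u6 = u1 XOR u3 = 1 XOR 1 = 0
u7 = u2 XOR u4 = 1 XOR 0 = 1
u8 = x4 XOR u7 = 0 XOR 1 = 1
u9 = u4 XOR u8 = 0 XOR 1 = 1
u10 = u4 XOR u6 = 0 XOR 0 = 0
u11 = u8 XOR u7 = 1 XOR 1 = 0
u12 = u11 XOR u6 = 0 XOR 0 = 0
u17 = u10 OR u12 OR u11 = 0 OR 0 OR 0 = 0

u9 = 1  u17 = 0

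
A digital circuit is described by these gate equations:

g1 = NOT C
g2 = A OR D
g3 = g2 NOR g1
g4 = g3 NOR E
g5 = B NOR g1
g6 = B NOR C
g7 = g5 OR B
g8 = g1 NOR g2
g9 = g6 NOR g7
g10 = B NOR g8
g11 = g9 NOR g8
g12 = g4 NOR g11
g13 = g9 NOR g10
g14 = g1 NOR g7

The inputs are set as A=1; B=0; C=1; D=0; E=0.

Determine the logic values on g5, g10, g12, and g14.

g1 = NOT C = NOT 1 = 0
g2 = A OR D = 1 OR 0 = 1
g3 = g2 NOR g1 = 1 NOR 0 = 0
g4 = g3 NOR E = 0 NOR 0 = 1
g5 = B NOR g1 = 0 NOR 0 = 1
g6 = B NOR C = 0 NOR 1 = 0
g7 = g5 OR B = 1 OR 0 = 1
g8 = g1 NOR g2 = 0 NOR 1 = 0
g9 = g6 NOR g7 = 0 NOR 1 = 0
g10 = B NOR g8 = 0 NOR 0 = 1
g11 = g9 NOR g8 = 0 NOR 0 = 1
g12 = g4 NOR g11 = 1 NOR 1 = 0
g14 = g1 NOR g7 = 0 NOR 1 = 0

g5 = 1, g10 = 1, g12 = 0, g14 = 0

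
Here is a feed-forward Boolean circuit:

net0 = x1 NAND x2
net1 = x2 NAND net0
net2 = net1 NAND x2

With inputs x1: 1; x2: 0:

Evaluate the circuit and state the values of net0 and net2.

net0 = 1, net2 = 1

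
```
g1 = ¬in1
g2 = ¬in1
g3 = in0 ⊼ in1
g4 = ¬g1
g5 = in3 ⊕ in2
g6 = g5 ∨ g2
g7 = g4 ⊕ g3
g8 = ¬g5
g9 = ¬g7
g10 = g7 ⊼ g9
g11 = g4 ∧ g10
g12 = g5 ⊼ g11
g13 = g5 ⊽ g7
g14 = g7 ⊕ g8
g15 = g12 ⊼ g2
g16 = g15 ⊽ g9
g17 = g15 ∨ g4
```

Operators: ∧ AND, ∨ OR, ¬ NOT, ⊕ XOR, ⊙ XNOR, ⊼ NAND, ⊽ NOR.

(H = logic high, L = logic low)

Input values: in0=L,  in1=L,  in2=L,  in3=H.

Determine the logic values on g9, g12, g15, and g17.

g1 = NOT in1 = NOT L = H
g2 = NOT in1 = NOT L = H
g3 = in0 NAND in1 = L NAND L = H
g4 = NOT g1 = NOT H = L
g5 = in3 XOR in2 = H XOR L = H
g7 = g4 XOR g3 = L XOR H = H
g9 = NOT g7 = NOT H = L
g10 = g7 NAND g9 = H NAND L = H
g11 = g4 AND g10 = L AND H = L
g12 = g5 NAND g11 = H NAND L = H
g15 = g12 NAND g2 = H NAND H = L
g17 = g15 OR g4 = L OR L = L

g9 = L  g12 = H  g15 = L  g17 = L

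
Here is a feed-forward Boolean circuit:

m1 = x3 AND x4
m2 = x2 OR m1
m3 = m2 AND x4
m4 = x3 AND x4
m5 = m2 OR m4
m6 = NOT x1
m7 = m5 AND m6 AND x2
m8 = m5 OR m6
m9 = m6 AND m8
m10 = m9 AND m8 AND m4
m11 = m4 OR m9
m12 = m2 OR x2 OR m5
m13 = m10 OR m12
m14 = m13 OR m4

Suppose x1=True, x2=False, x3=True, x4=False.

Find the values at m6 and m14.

m6 = False  m14 = False

m1 = x3 AND x4 = True AND False = False
m2 = x2 OR m1 = False OR False = False
m4 = x3 AND x4 = True AND False = False
m5 = m2 OR m4 = False OR False = False
m6 = NOT x1 = NOT True = False
m8 = m5 OR m6 = False OR False = False
m9 = m6 AND m8 = False AND False = False
m10 = m9 AND m8 AND m4 = False AND False AND False = False
m12 = m2 OR x2 OR m5 = False OR False OR False = False
m13 = m10 OR m12 = False OR False = False
m14 = m13 OR m4 = False OR False = False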